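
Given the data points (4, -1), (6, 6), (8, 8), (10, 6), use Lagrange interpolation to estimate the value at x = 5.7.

Lagrange interpolation formula:
P(x) = Σ yᵢ × Lᵢ(x)
where Lᵢ(x) = Π_{j≠i} (x - xⱼ)/(xᵢ - xⱼ)

L_0(5.7) = (5.7 - 6)/(4 - 6) × (5.7 - 8)/(4 - 8) × (5.7 - 10)/(4 - 10) = 0.061812
L_1(5.7) = (5.7 - 4)/(6 - 4) × (5.7 - 8)/(6 - 8) × (5.7 - 10)/(6 - 10) = 1.050812
L_2(5.7) = (5.7 - 4)/(8 - 4) × (5.7 - 6)/(8 - 6) × (5.7 - 10)/(8 - 10) = -0.137062
L_3(5.7) = (5.7 - 4)/(10 - 4) × (5.7 - 6)/(10 - 6) × (5.7 - 8)/(10 - 8) = 0.024437

P(5.7) = (-1)×L_0(5.7) + 6×L_1(5.7) + 8×L_2(5.7) + 6×L_3(5.7)
P(5.7) = 5.293187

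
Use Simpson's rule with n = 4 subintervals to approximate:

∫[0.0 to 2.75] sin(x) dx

f(x) = sin(x)
a = 0.0, b = 2.75, n = 4
h = (b - a)/n = 0.687500

Simpson's rule: (h/3)[f(x₀) + 4f(x₁) + 2f(x₂) + ... + f(xₙ)]

x_0 = 0.0000, f(x_0) = 0.000000, coefficient = 1
x_1 = 0.6875, f(x_1) = 0.634607, coefficient = 4
x_2 = 1.3750, f(x_2) = 0.980893, coefficient = 2
x_3 = 2.0625, f(x_3) = 0.881530, coefficient = 4
x_4 = 2.7500, f(x_4) = 0.381661, coefficient = 1

I ≈ (0.687500/3) × 8.407995 = 1.926832
Exact value: 1.924302
Error: 0.002530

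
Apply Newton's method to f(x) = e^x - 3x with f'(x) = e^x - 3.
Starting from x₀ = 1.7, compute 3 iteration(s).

f(x) = e^x - 3x
f'(x) = e^x - 3
x₀ = 1.7

Newton-Raphson formula: x_{n+1} = x_n - f(x_n)/f'(x_n)

Iteration 1:
  f(1.700000) = 0.373947
  f'(1.700000) = 2.473947
  x_1 = 1.700000 - 0.373947/2.473947 = 1.548846
Iteration 2:
  f(1.548846) = 0.059498
  f'(1.548846) = 1.706036
  x_2 = 1.548846 - 0.059498/1.706036 = 1.513971
Iteration 3:
  f(1.513971) = 0.002829
  f'(1.513971) = 1.544741
  x_3 = 1.513971 - 0.002829/1.544741 = 1.512140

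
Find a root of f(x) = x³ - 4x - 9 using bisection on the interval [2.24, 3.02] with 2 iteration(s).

f(x) = x³ - 4x - 9
Initial interval: [2.24, 3.02]

Iteration 1:
  c_1 = (2.240000 + 3.020000)/2 = 2.630000
  f(c_1) = f(2.630000) = -1.328553
  f(a) × f(c) ≥ 0, new interval: [2.630000, 3.020000]
Iteration 2:
  c_2 = (2.630000 + 3.020000)/2 = 2.825000
  f(c_2) = f(2.825000) = 2.245266
  f(a) × f(c) < 0, new interval: [2.630000, 2.825000]

After 2 iteration(s), the approximation is c_2 = 2.825000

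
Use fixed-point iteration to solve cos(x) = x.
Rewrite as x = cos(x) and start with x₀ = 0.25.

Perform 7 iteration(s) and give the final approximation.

Equation: cos(x) = x
Fixed-point form: x = cos(x)
x₀ = 0.25

x_1 = g(0.250000) = 0.968912
x_2 = g(0.968912) = 0.566196
x_3 = g(0.566196) = 0.843947
x_4 = g(0.843947) = 0.664518
x_5 = g(0.664518) = 0.787214
x_6 = g(0.787214) = 0.705822
x_7 = g(0.705822) = 0.761079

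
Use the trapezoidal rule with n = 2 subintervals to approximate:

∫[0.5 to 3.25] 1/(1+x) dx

f(x) = 1/(1+x)
a = 0.5, b = 3.25, n = 2
h = (b - a)/n = 1.375000

Trapezoidal rule: (h/2)[f(x₀) + 2f(x₁) + 2f(x₂) + ... + f(xₙ)]

x_0 = 0.5000, f(x_0) = 0.666667, coefficient = 1
x_1 = 1.8750, f(x_1) = 0.347826, coefficient = 2
x_2 = 3.2500, f(x_2) = 0.235294, coefficient = 1

I ≈ (1.375000/2) × 1.597613 = 1.098359
Exact value: 1.041454
Error: 0.056905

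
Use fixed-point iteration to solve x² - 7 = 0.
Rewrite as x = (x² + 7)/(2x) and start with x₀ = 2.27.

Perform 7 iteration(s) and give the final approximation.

Equation: x² - 7 = 0
Fixed-point form: x = (x² + 7)/(2x)
x₀ = 2.27

x_1 = g(2.270000) = 2.676850
x_2 = g(2.676850) = 2.645932
x_3 = g(2.645932) = 2.645751
x_4 = g(2.645751) = 2.645751
x_5 = g(2.645751) = 2.645751
x_6 = g(2.645751) = 2.645751
x_7 = g(2.645751) = 2.645751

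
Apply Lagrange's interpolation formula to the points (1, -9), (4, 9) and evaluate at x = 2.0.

Lagrange interpolation formula:
P(x) = Σ yᵢ × Lᵢ(x)
where Lᵢ(x) = Π_{j≠i} (x - xⱼ)/(xᵢ - xⱼ)

L_0(2.0) = (2.0 - 4)/(1 - 4) = 0.666667
L_1(2.0) = (2.0 - 1)/(4 - 1) = 0.333333

P(2.0) = (-9)×L_0(2.0) + 9×L_1(2.0)
P(2.0) = -3.000000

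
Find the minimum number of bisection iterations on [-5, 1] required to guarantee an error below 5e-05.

We need (b-a)/2^n ≤ 5e-05
(1 - (-5))/2^n ≤ 5e-05
6/2^n ≤ 5e-05
2^n ≥ 120000
n ≥ log₂(120000) = 16.87
n ≥ 17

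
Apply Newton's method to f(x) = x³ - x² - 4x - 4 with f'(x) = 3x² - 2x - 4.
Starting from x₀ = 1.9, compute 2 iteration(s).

f(x) = x³ - x² - 4x - 4
f'(x) = 3x² - 2x - 4
x₀ = 1.9

Newton-Raphson formula: x_{n+1} = x_n - f(x_n)/f'(x_n)

Iteration 1:
  f(1.900000) = -8.351000
  f'(1.900000) = 3.030000
  x_1 = 1.900000 - (-8.351000)/3.030000 = 4.656106
Iteration 2:
  f(4.656106) = 56.637459
  f'(4.656106) = 51.725747
  x_2 = 4.656106 - 56.637459/51.725747 = 3.561149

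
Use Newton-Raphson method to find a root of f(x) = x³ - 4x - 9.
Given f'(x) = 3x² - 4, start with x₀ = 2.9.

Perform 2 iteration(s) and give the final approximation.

f(x) = x³ - 4x - 9
f'(x) = 3x² - 4
x₀ = 2.9

Newton-Raphson formula: x_{n+1} = x_n - f(x_n)/f'(x_n)

Iteration 1:
  f(2.900000) = 3.789000
  f'(2.900000) = 21.230000
  x_1 = 2.900000 - 3.789000/21.230000 = 2.721526
Iteration 2:
  f(2.721526) = 0.271435
  f'(2.721526) = 18.220114
  x_2 = 2.721526 - 0.271435/18.220114 = 2.706629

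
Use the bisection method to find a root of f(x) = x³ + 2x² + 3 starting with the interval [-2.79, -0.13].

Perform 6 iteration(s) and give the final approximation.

f(x) = x³ + 2x² + 3
Initial interval: [-2.79, -0.13]

Iteration 1:
  c_1 = (-2.790000 + (-0.130000))/2 = -1.460000
  f(c_1) = f(-1.460000) = 4.151064
  f(a) × f(c) < 0, new interval: [-2.790000, -1.460000]
Iteration 2:
  c_2 = (-2.790000 + (-1.460000))/2 = -2.125000
  f(c_2) = f(-2.125000) = 2.435547
  f(a) × f(c) < 0, new interval: [-2.790000, -2.125000]
Iteration 3:
  c_3 = (-2.790000 + (-2.125000))/2 = -2.457500
  f(c_3) = f(-2.457500) = 0.237017
  f(a) × f(c) < 0, new interval: [-2.790000, -2.457500]
Iteration 4:
  c_4 = (-2.790000 + (-2.457500))/2 = -2.623750
  f(c_4) = f(-2.623750) = -1.293935
  f(a) × f(c) ≥ 0, new interval: [-2.623750, -2.457500]
Iteration 5:
  c_5 = (-2.623750 + (-2.457500))/2 = -2.540625
  f(c_5) = f(-2.540625) = -0.489613
  f(a) × f(c) ≥ 0, new interval: [-2.540625, -2.457500]
Iteration 6:
  c_6 = (-2.540625 + (-2.457500))/2 = -2.499062
  f(c_6) = f(-2.499062) = -0.116802
  f(a) × f(c) ≥ 0, new interval: [-2.499062, -2.457500]

After 6 iteration(s), the approximation is c_6 = -2.499062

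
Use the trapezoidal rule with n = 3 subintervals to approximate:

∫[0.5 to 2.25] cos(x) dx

f(x) = cos(x)
a = 0.5, b = 2.25, n = 3
h = (b - a)/n = 0.583333

Trapezoidal rule: (h/2)[f(x₀) + 2f(x₁) + 2f(x₂) + ... + f(xₙ)]

x_0 = 0.5000, f(x_0) = 0.877583, coefficient = 1
x_1 = 1.0833, f(x_1) = 0.468386, coefficient = 2
x_2 = 1.6667, f(x_2) = -0.095724, coefficient = 2
x_3 = 2.2500, f(x_3) = -0.628174, coefficient = 1

I ≈ (0.583333/2) × 0.994734 = 0.290131
Exact value: 0.298648
Error: 0.008517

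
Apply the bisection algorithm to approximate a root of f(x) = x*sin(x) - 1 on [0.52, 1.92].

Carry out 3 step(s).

f(x) = x*sin(x) - 1
Initial interval: [0.52, 1.92]

Iteration 1:
  c_1 = (0.520000 + 1.920000)/2 = 1.220000
  f(c_1) = f(1.220000) = 0.145701
  f(a) × f(c) < 0, new interval: [0.520000, 1.220000]
Iteration 2:
  c_2 = (0.520000 + 1.220000)/2 = 0.870000
  f(c_2) = f(0.870000) = -0.335034
  f(a) × f(c) ≥ 0, new interval: [0.870000, 1.220000]
Iteration 3:
  c_3 = (0.870000 + 1.220000)/2 = 1.045000
  f(c_3) = f(1.045000) = -0.096154
  f(a) × f(c) ≥ 0, new interval: [1.045000, 1.220000]

After 3 iteration(s), the approximation is c_3 = 1.045000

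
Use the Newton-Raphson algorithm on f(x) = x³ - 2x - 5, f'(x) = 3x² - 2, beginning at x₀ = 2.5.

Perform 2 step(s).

f(x) = x³ - 2x - 5
f'(x) = 3x² - 2
x₀ = 2.5

Newton-Raphson formula: x_{n+1} = x_n - f(x_n)/f'(x_n)

Iteration 1:
  f(2.500000) = 5.625000
  f'(2.500000) = 16.750000
  x_1 = 2.500000 - 5.625000/16.750000 = 2.164179
Iteration 2:
  f(2.164179) = 0.807945
  f'(2.164179) = 12.051014
  x_2 = 2.164179 - 0.807945/12.051014 = 2.097135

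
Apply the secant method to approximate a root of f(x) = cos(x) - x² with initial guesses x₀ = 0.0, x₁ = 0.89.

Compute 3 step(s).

f(x) = cos(x) - x²
x₀ = 0.0, x₁ = 0.89

Secant formula: x_{n+1} = x_n - f(x_n)(x_n - x_{n-1})/(f(x_n) - f(x_{n-1}))

Iteration 1:
  f(0.000000) = 1.000000
  f(0.890000) = -0.162688
  x_2 = 0.890000 - (-0.162688)×(0.890000 - 0.000000)/(-0.162688 - 1.000000)
       = 0.765468
Iteration 2:
  f(0.890000) = -0.162688
  f(0.765468) = 0.135118
  x_3 = 0.765468 - 0.135118×(0.765468 - 0.890000)/(0.135118 - (-0.162688))
       = 0.821969
Iteration 3:
  f(0.765468) = 0.135118
  f(0.821969) = 0.005146
  x_4 = 0.821969 - 0.005146×(0.821969 - 0.765468)/(0.005146 - 0.135118)
       = 0.824207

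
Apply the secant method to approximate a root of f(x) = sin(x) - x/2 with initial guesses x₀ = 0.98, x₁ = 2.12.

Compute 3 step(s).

f(x) = sin(x) - x/2
x₀ = 0.98, x₁ = 2.12

Secant formula: x_{n+1} = x_n - f(x_n)(x_n - x_{n-1})/(f(x_n) - f(x_{n-1}))

Iteration 1:
  f(0.980000) = 0.340497
  f(2.120000) = -0.207060
  x_2 = 2.120000 - (-0.207060)×(2.120000 - 0.980000)/(-0.207060 - 0.340497)
       = 1.688907
Iteration 2:
  f(2.120000) = -0.207060
  f(1.688907) = 0.148579
  x_3 = 1.688907 - 0.148579×(1.688907 - 2.120000)/(0.148579 - (-0.207060))
       = 1.869010
Iteration 3:
  f(1.688907) = 0.148579
  f(1.869010) = 0.021358
  x_4 = 1.869010 - 0.021358×(1.869010 - 1.688907)/(0.021358 - 0.148579)
       = 1.899246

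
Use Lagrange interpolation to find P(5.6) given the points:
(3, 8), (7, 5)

Lagrange interpolation formula:
P(x) = Σ yᵢ × Lᵢ(x)
where Lᵢ(x) = Π_{j≠i} (x - xⱼ)/(xᵢ - xⱼ)

L_0(5.6) = (5.6 - 7)/(3 - 7) = 0.350000
L_1(5.6) = (5.6 - 3)/(7 - 3) = 0.650000

P(5.6) = 8×L_0(5.6) + 5×L_1(5.6)
P(5.6) = 6.050000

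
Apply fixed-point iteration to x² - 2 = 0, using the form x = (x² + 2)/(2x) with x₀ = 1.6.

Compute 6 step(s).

Equation: x² - 2 = 0
Fixed-point form: x = (x² + 2)/(2x)
x₀ = 1.6

x_1 = g(1.600000) = 1.425000
x_2 = g(1.425000) = 1.414254
x_3 = g(1.414254) = 1.414214
x_4 = g(1.414214) = 1.414214
x_5 = g(1.414214) = 1.414214
x_6 = g(1.414214) = 1.414214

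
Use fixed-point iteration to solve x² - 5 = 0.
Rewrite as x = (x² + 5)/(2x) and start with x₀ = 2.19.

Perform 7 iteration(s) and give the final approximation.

Equation: x² - 5 = 0
Fixed-point form: x = (x² + 5)/(2x)
x₀ = 2.19

x_1 = g(2.190000) = 2.236553
x_2 = g(2.236553) = 2.236068
x_3 = g(2.236068) = 2.236068
x_4 = g(2.236068) = 2.236068
x_5 = g(2.236068) = 2.236068
x_6 = g(2.236068) = 2.236068
x_7 = g(2.236068) = 2.236068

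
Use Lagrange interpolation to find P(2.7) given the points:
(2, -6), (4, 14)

Lagrange interpolation formula:
P(x) = Σ yᵢ × Lᵢ(x)
where Lᵢ(x) = Π_{j≠i} (x - xⱼ)/(xᵢ - xⱼ)

L_0(2.7) = (2.7 - 4)/(2 - 4) = 0.650000
L_1(2.7) = (2.7 - 2)/(4 - 2) = 0.350000

P(2.7) = (-6)×L_0(2.7) + 14×L_1(2.7)
P(2.7) = 1.000000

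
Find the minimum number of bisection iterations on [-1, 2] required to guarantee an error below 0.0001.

We need (b-a)/2^n ≤ 0.0001
(2 - (-1))/2^n ≤ 0.0001
3/2^n ≤ 0.0001
2^n ≥ 30000
n ≥ log₂(30000) = 14.87
n ≥ 15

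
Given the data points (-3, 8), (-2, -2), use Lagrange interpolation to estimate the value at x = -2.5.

Lagrange interpolation formula:
P(x) = Σ yᵢ × Lᵢ(x)
where Lᵢ(x) = Π_{j≠i} (x - xⱼ)/(xᵢ - xⱼ)

L_0(-2.5) = (-2.5 - (-2))/(-3 - (-2)) = 0.500000
L_1(-2.5) = (-2.5 - (-3))/(-2 - (-3)) = 0.500000

P(-2.5) = 8×L_0(-2.5) + (-2)×L_1(-2.5)
P(-2.5) = 3.000000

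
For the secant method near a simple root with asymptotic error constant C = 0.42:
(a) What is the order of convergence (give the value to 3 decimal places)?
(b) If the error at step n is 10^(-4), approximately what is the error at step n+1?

(a) Secant method has superlinear convergence with order φ = (1+√5)/2 ≈ 1.618.
    This means |e_{n+1}| ≈ C|e_n|^1.618.

(b) With |e_n| = 10^(-4) and C = 0.42:
    |e_{n+1}| ≈ 0.42 × (10^(-4))^1.618 = 0.42 × 10^(-6.47)

(a) ≈ 1.618 (golden ratio); (b) |e_{n+1}| ≈ 1.416e-07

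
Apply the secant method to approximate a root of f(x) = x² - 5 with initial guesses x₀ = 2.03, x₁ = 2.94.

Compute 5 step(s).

f(x) = x² - 5
x₀ = 2.03, x₁ = 2.94

Secant formula: x_{n+1} = x_n - f(x_n)(x_n - x_{n-1})/(f(x_n) - f(x_{n-1}))

Iteration 1:
  f(2.030000) = -0.879100
  f(2.940000) = 3.643600
  x_2 = 2.940000 - 3.643600×(2.940000 - 2.030000)/(3.643600 - (-0.879100))
       = 2.206881
Iteration 2:
  f(2.940000) = 3.643600
  f(2.206881) = -0.129675
  x_3 = 2.206881 - (-0.129675)×(2.206881 - 2.940000)/(-0.129675 - 3.643600)
       = 2.232076
Iteration 3:
  f(2.206881) = -0.129675
  f(2.232076) = -0.017836
  x_4 = 2.232076 - (-0.017836)×(2.232076 - 2.206881)/(-0.017836 - (-0.129675))
       = 2.236094
Iteration 4:
  f(2.232076) = -0.017836
  f(2.236094) = 0.000117
  x_5 = 2.236094 - 0.000117×(2.236094 - 2.232076)/(0.000117 - (-0.017836))
       = 2.236068
Iteration 5:
  f(2.236094) = 0.000117
  f(2.236068) = 0.000000
  x_6 = 2.236068 - 0.000000×(2.236068 - 2.236094)/(0.000000 - 0.000117)
       = 2.236068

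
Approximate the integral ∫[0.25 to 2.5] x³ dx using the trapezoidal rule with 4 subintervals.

f(x) = x³
a = 0.25, b = 2.5, n = 4
h = (b - a)/n = 0.562500

Trapezoidal rule: (h/2)[f(x₀) + 2f(x₁) + 2f(x₂) + ... + f(xₙ)]

x_0 = 0.2500, f(x_0) = 0.015625, coefficient = 1
x_1 = 0.8125, f(x_1) = 0.536377, coefficient = 2
x_2 = 1.3750, f(x_2) = 2.599609, coefficient = 2
x_3 = 1.9375, f(x_3) = 7.273193, coefficient = 2
x_4 = 2.5000, f(x_4) = 15.625000, coefficient = 1

I ≈ (0.562500/2) × 36.458984 = 10.254089
Exact value: 9.764648
Error: 0.489441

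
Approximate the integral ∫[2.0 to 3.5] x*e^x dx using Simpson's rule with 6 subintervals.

f(x) = x*e^x
a = 2.0, b = 3.5, n = 6
h = (b - a)/n = 0.250000

Simpson's rule: (h/3)[f(x₀) + 4f(x₁) + 2f(x₂) + ... + f(xₙ)]

x_0 = 2.0000, f(x_0) = 14.778112, coefficient = 1
x_1 = 2.2500, f(x_1) = 21.347406, coefficient = 4
x_2 = 2.5000, f(x_2) = 30.456235, coefficient = 2
x_3 = 2.7500, f(x_3) = 43.017238, coefficient = 4
x_4 = 3.0000, f(x_4) = 60.256611, coefficient = 2
x_5 = 3.2500, f(x_5) = 83.818605, coefficient = 4
x_6 = 3.5000, f(x_6) = 115.904082, coefficient = 1

I ≈ (0.250000/3) × 904.840878 = 75.403406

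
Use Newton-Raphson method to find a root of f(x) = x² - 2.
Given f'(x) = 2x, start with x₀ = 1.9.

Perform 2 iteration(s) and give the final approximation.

f(x) = x² - 2
f'(x) = 2x
x₀ = 1.9

Newton-Raphson formula: x_{n+1} = x_n - f(x_n)/f'(x_n)

Iteration 1:
  f(1.900000) = 1.610000
  f'(1.900000) = 3.800000
  x_1 = 1.900000 - 1.610000/3.800000 = 1.476316
Iteration 2:
  f(1.476316) = 0.179508
  f'(1.476316) = 2.952632
  x_2 = 1.476316 - 0.179508/2.952632 = 1.415520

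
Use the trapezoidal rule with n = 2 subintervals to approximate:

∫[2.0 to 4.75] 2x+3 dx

f(x) = 2x+3
a = 2.0, b = 4.75, n = 2
h = (b - a)/n = 1.375000

Trapezoidal rule: (h/2)[f(x₀) + 2f(x₁) + 2f(x₂) + ... + f(xₙ)]

x_0 = 2.0000, f(x_0) = 7.000000, coefficient = 1
x_1 = 3.3750, f(x_1) = 9.750000, coefficient = 2
x_2 = 4.7500, f(x_2) = 12.500000, coefficient = 1

I ≈ (1.375000/2) × 39.000000 = 26.812500
Exact value: 26.812500
Error: 0.000000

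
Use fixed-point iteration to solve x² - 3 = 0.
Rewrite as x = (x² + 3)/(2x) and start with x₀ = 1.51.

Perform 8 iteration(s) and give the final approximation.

Equation: x² - 3 = 0
Fixed-point form: x = (x² + 3)/(2x)
x₀ = 1.51

x_1 = g(1.510000) = 1.748377
x_2 = g(1.748377) = 1.732127
x_3 = g(1.732127) = 1.732051
x_4 = g(1.732051) = 1.732051
x_5 = g(1.732051) = 1.732051
x_6 = g(1.732051) = 1.732051
x_7 = g(1.732051) = 1.732051
x_8 = g(1.732051) = 1.732051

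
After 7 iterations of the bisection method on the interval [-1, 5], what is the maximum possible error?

Bisection error bound: |error| ≤ (b-a)/2^n
|error| ≤ (5 - (-1))/2^7 = 6/2^7
|error| ≤ 0.0468750000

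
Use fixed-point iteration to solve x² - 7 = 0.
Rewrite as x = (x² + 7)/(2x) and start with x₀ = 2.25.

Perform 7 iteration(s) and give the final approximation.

Equation: x² - 7 = 0
Fixed-point form: x = (x² + 7)/(2x)
x₀ = 2.25

x_1 = g(2.250000) = 2.680556
x_2 = g(2.680556) = 2.645977
x_3 = g(2.645977) = 2.645751
x_4 = g(2.645751) = 2.645751
x_5 = g(2.645751) = 2.645751
x_6 = g(2.645751) = 2.645751
x_7 = g(2.645751) = 2.645751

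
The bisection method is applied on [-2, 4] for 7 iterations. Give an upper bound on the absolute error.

Bisection error bound: |error| ≤ (b-a)/2^n
|error| ≤ (4 - (-2))/2^7 = 6/2^7
|error| ≤ 0.0468750000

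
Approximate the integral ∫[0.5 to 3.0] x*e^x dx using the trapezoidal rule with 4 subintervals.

f(x) = x*e^x
a = 0.5, b = 3.0, n = 4
h = (b - a)/n = 0.625000

Trapezoidal rule: (h/2)[f(x₀) + 2f(x₁) + 2f(x₂) + ... + f(xₙ)]

x_0 = 0.5000, f(x_0) = 0.824361, coefficient = 1
x_1 = 1.1250, f(x_1) = 3.465244, coefficient = 2
x_2 = 1.7500, f(x_2) = 10.070555, coefficient = 2
x_3 = 2.3750, f(x_3) = 25.533656, coefficient = 2
x_4 = 3.0000, f(x_4) = 60.256611, coefficient = 1

I ≈ (0.625000/2) × 139.219881 = 43.506213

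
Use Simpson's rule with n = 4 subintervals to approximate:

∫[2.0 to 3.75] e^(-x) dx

f(x) = e^(-x)
a = 2.0, b = 3.75, n = 4
h = (b - a)/n = 0.437500

Simpson's rule: (h/3)[f(x₀) + 4f(x₁) + 2f(x₂) + ... + f(xₙ)]

x_0 = 2.0000, f(x_0) = 0.135335, coefficient = 1
x_1 = 2.4375, f(x_1) = 0.087379, coefficient = 4
x_2 = 2.8750, f(x_2) = 0.056416, coefficient = 2
x_3 = 3.3125, f(x_3) = 0.036425, coefficient = 4
x_4 = 3.7500, f(x_4) = 0.023518, coefficient = 1

I ≈ (0.437500/3) × 0.766901 = 0.111840
Exact value: 0.111818
Error: 0.000022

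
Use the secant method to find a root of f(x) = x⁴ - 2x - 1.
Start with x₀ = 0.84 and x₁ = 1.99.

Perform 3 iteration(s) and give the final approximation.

f(x) = x⁴ - 2x - 1
x₀ = 0.84, x₁ = 1.99

Secant formula: x_{n+1} = x_n - f(x_n)(x_n - x_{n-1})/(f(x_n) - f(x_{n-1}))

Iteration 1:
  f(0.840000) = -2.182129
  f(1.990000) = 10.702392
  x_2 = 1.990000 - 10.702392×(1.990000 - 0.840000)/(10.702392 - (-2.182129))
       = 1.034765
Iteration 2:
  f(1.990000) = 10.702392
  f(1.034765) = -1.923050
  x_3 = 1.034765 - (-1.923050)×(1.034765 - 1.990000)/(-1.923050 - 10.702392)
       = 1.180262
Iteration 3:
  f(1.034765) = -1.923050
  f(1.180262) = -1.420025
  x_4 = 1.180262 - (-1.420025)×(1.180262 - 1.034765)/(-1.420025 - (-1.923050))
       = 1.590996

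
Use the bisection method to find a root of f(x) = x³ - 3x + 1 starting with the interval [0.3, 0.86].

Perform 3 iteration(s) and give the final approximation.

f(x) = x³ - 3x + 1
Initial interval: [0.3, 0.86]

Iteration 1:
  c_1 = (0.300000 + 0.860000)/2 = 0.580000
  f(c_1) = f(0.580000) = -0.544888
  f(a) × f(c) < 0, new interval: [0.300000, 0.580000]
Iteration 2:
  c_2 = (0.300000 + 0.580000)/2 = 0.440000
  f(c_2) = f(0.440000) = -0.234816
  f(a) × f(c) < 0, new interval: [0.300000, 0.440000]
Iteration 3:
  c_3 = (0.300000 + 0.440000)/2 = 0.370000
  f(c_3) = f(0.370000) = -0.059347
  f(a) × f(c) < 0, new interval: [0.300000, 0.370000]

After 3 iteration(s), the approximation is c_3 = 0.370000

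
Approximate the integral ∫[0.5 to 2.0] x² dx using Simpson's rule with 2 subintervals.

f(x) = x²
a = 0.5, b = 2.0, n = 2
h = (b - a)/n = 0.750000

Simpson's rule: (h/3)[f(x₀) + 4f(x₁) + 2f(x₂) + ... + f(xₙ)]

x_0 = 0.5000, f(x_0) = 0.250000, coefficient = 1
x_1 = 1.2500, f(x_1) = 1.562500, coefficient = 4
x_2 = 2.0000, f(x_2) = 4.000000, coefficient = 1

I ≈ (0.750000/3) × 10.500000 = 2.625000
Exact value: 2.625000
Error: 0.000000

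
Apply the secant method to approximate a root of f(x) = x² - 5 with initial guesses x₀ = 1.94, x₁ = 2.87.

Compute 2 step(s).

f(x) = x² - 5
x₀ = 1.94, x₁ = 2.87

Secant formula: x_{n+1} = x_n - f(x_n)(x_n - x_{n-1})/(f(x_n) - f(x_{n-1}))

Iteration 1:
  f(1.940000) = -1.236400
  f(2.870000) = 3.236900
  x_2 = 2.870000 - 3.236900×(2.870000 - 1.940000)/(3.236900 - (-1.236400))
       = 2.197048
Iteration 2:
  f(2.870000) = 3.236900
  f(2.197048) = -0.172981
  x_3 = 2.197048 - (-0.172981)×(2.197048 - 2.870000)/(-0.172981 - 3.236900)
       = 2.231186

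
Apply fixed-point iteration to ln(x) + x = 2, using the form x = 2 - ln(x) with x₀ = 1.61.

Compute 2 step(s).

Equation: ln(x) + x = 2
Fixed-point form: x = 2 - ln(x)
x₀ = 1.61

x_1 = g(1.610000) = 1.523766
x_2 = g(1.523766) = 1.578815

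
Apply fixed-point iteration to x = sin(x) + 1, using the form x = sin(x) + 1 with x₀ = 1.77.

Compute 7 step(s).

Equation: x = sin(x) + 1
Fixed-point form: x = sin(x) + 1
x₀ = 1.77

x_1 = g(1.770000) = 1.980224
x_2 = g(1.980224) = 1.917349
x_3 = g(1.917349) = 1.940549
x_4 = g(1.940549) = 1.932417
x_5 = g(1.932417) = 1.935325
x_6 = g(1.935325) = 1.934292
x_7 = g(1.934292) = 1.934660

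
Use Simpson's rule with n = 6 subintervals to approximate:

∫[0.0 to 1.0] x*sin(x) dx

f(x) = x*sin(x)
a = 0.0, b = 1.0, n = 6
h = (b - a)/n = 0.166667

Simpson's rule: (h/3)[f(x₀) + 4f(x₁) + 2f(x₂) + ... + f(xₙ)]

x_0 = 0.0000, f(x_0) = 0.000000, coefficient = 1
x_1 = 0.1667, f(x_1) = 0.027649, coefficient = 4
x_2 = 0.3333, f(x_2) = 0.109065, coefficient = 2
x_3 = 0.5000, f(x_3) = 0.239713, coefficient = 4
x_4 = 0.6667, f(x_4) = 0.412247, coefficient = 2
x_5 = 0.8333, f(x_5) = 0.616814, coefficient = 4
x_6 = 1.0000, f(x_6) = 0.841471, coefficient = 1

I ≈ (0.166667/3) × 5.420799 = 0.301155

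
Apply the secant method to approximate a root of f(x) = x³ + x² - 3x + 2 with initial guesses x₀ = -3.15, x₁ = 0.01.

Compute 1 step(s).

f(x) = x³ + x² - 3x + 2
x₀ = -3.15, x₁ = 0.01

Secant formula: x_{n+1} = x_n - f(x_n)(x_n - x_{n-1})/(f(x_n) - f(x_{n-1}))

Iteration 1:
  f(-3.150000) = -9.883375
  f(0.010000) = 1.970101
  x_2 = 0.010000 - 1.970101×(0.010000 - (-3.150000))/(1.970101 - (-9.883375))
       = -0.515206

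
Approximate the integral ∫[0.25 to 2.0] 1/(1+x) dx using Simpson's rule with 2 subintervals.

f(x) = 1/(1+x)
a = 0.25, b = 2.0, n = 2
h = (b - a)/n = 0.875000

Simpson's rule: (h/3)[f(x₀) + 4f(x₁) + 2f(x₂) + ... + f(xₙ)]

x_0 = 0.2500, f(x_0) = 0.800000, coefficient = 1
x_1 = 1.1250, f(x_1) = 0.470588, coefficient = 4
x_2 = 2.0000, f(x_2) = 0.333333, coefficient = 1

I ≈ (0.875000/3) × 3.015686 = 0.879575
Exact value: 0.875469
Error: 0.004106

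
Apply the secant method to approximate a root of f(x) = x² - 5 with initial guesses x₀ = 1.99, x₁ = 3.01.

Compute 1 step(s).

f(x) = x² - 5
x₀ = 1.99, x₁ = 3.01

Secant formula: x_{n+1} = x_n - f(x_n)(x_n - x_{n-1})/(f(x_n) - f(x_{n-1}))

Iteration 1:
  f(1.990000) = -1.039900
  f(3.010000) = 4.060100
  x_2 = 3.010000 - 4.060100×(3.010000 - 1.990000)/(4.060100 - (-1.039900))
       = 2.197980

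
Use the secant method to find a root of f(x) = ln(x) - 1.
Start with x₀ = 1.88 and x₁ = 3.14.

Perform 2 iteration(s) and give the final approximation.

f(x) = ln(x) - 1
x₀ = 1.88, x₁ = 3.14

Secant formula: x_{n+1} = x_n - f(x_n)(x_n - x_{n-1})/(f(x_n) - f(x_{n-1}))

Iteration 1:
  f(1.880000) = -0.368728
  f(3.140000) = 0.144223
  x_2 = 3.140000 - 0.144223×(3.140000 - 1.880000)/(0.144223 - (-0.368728))
       = 2.785735
Iteration 2:
  f(3.140000) = 0.144223
  f(2.785735) = 0.024512
  x_3 = 2.785735 - 0.024512×(2.785735 - 3.140000)/(0.024512 - 0.144223)
       = 2.713197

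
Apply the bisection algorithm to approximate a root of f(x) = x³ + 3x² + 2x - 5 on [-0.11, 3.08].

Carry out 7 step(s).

f(x) = x³ + 3x² + 2x - 5
Initial interval: [-0.11, 3.08]

Iteration 1:
  c_1 = (-0.110000 + 3.080000)/2 = 1.485000
  f(c_1) = f(1.485000) = 7.860434
  f(a) × f(c) < 0, new interval: [-0.110000, 1.485000]
Iteration 2:
  c_2 = (-0.110000 + 1.485000)/2 = 0.687500
  f(c_2) = f(0.687500) = -1.882080
  f(a) × f(c) ≥ 0, new interval: [0.687500, 1.485000]
Iteration 3:
  c_3 = (0.687500 + 1.485000)/2 = 1.086250
  f(c_3) = f(1.086250) = 1.994026
  f(a) × f(c) < 0, new interval: [0.687500, 1.086250]
Iteration 4:
  c_4 = (0.687500 + 1.086250)/2 = 0.886875
  f(c_4) = f(0.886875) = -0.169039
  f(a) × f(c) ≥ 0, new interval: [0.886875, 1.086250]
Iteration 5:
  c_5 = (0.886875 + 1.086250)/2 = 0.986563
  f(c_5) = f(0.986563) = 0.853268
  f(a) × f(c) < 0, new interval: [0.886875, 0.986563]
Iteration 6:
  c_6 = (0.886875 + 0.986563)/2 = 0.936719
  f(c_6) = f(0.936719) = 0.327680
  f(a) × f(c) < 0, new interval: [0.886875, 0.936719]
Iteration 7:
  c_7 = (0.886875 + 0.936719)/2 = 0.911797
  f(c_7) = f(0.911797) = 0.075758
  f(a) × f(c) < 0, new interval: [0.886875, 0.911797]

After 7 iteration(s), the approximation is c_7 = 0.911797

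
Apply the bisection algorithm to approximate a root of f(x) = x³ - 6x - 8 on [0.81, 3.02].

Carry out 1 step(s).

f(x) = x³ - 6x - 8
Initial interval: [0.81, 3.02]

Iteration 1:
  c_1 = (0.810000 + 3.020000)/2 = 1.915000
  f(c_1) = f(1.915000) = -12.467264
  f(a) × f(c) ≥ 0, new interval: [1.915000, 3.020000]

After 1 iteration(s), the approximation is c_1 = 1.915000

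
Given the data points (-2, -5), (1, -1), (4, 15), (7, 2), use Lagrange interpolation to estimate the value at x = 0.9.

Lagrange interpolation formula:
P(x) = Σ yᵢ × Lᵢ(x)
where Lᵢ(x) = Π_{j≠i} (x - xⱼ)/(xᵢ - xⱼ)

L_0(0.9) = (0.9 - 1)/(-2 - 1) × (0.9 - 4)/(-2 - 4) × (0.9 - 7)/(-2 - 7) = 0.011673
L_1(0.9) = (0.9 - (-2))/(1 - (-2)) × (0.9 - 4)/(1 - 4) × (0.9 - 7)/(1 - 7) = 1.015537
L_2(0.9) = (0.9 - (-2))/(4 - (-2)) × (0.9 - 1)/(4 - 1) × (0.9 - 7)/(4 - 7) = -0.032759
L_3(0.9) = (0.9 - (-2))/(7 - (-2)) × (0.9 - 1)/(7 - 1) × (0.9 - 4)/(7 - 4) = 0.005549

P(0.9) = (-5)×L_0(0.9) + (-1)×L_1(0.9) + 15×L_2(0.9) + 2×L_3(0.9)
P(0.9) = -1.554191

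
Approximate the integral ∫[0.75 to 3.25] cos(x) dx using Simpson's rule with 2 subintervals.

f(x) = cos(x)
a = 0.75, b = 3.25, n = 2
h = (b - a)/n = 1.250000

Simpson's rule: (h/3)[f(x₀) + 4f(x₁) + 2f(x₂) + ... + f(xₙ)]

x_0 = 0.7500, f(x_0) = 0.731689, coefficient = 1
x_1 = 2.0000, f(x_1) = -0.416147, coefficient = 4
x_2 = 3.2500, f(x_2) = -0.994130, coefficient = 1

I ≈ (1.250000/3) × -1.927028 = -0.802928
Exact value: -0.789834
Error: 0.013095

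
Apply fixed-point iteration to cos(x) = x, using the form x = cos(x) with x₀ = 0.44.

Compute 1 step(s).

Equation: cos(x) = x
Fixed-point form: x = cos(x)
x₀ = 0.44

x_1 = g(0.440000) = 0.904752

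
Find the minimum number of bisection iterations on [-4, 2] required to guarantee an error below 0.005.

We need (b-a)/2^n ≤ 0.005
(2 - (-4))/2^n ≤ 0.005
6/2^n ≤ 0.005
2^n ≥ 1200
n ≥ log₂(1200) = 10.23
n ≥ 11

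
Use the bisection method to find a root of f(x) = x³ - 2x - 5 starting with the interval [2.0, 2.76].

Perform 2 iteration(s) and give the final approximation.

f(x) = x³ - 2x - 5
Initial interval: [2.0, 2.76]

Iteration 1:
  c_1 = (2.000000 + 2.760000)/2 = 2.380000
  f(c_1) = f(2.380000) = 3.721272
  f(a) × f(c) < 0, new interval: [2.000000, 2.380000]
Iteration 2:
  c_2 = (2.000000 + 2.380000)/2 = 2.190000
  f(c_2) = f(2.190000) = 1.123459
  f(a) × f(c) < 0, new interval: [2.000000, 2.190000]

After 2 iteration(s), the approximation is c_2 = 2.190000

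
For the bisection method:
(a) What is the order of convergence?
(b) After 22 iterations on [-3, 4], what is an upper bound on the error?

(a) Bisection has linear (order 1) convergence; the error is halved each step.

(b) Error bound = (b-a)/2^n = (4 - (-3))/2^{22}
    = 7/2^{22}

(a) 1 (linear); (b) error ≤ 1.67e-06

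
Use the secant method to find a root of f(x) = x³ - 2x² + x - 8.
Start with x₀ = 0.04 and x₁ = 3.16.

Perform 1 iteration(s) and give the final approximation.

f(x) = x³ - 2x² + x - 8
x₀ = 0.04, x₁ = 3.16

Secant formula: x_{n+1} = x_n - f(x_n)(x_n - x_{n-1})/(f(x_n) - f(x_{n-1}))

Iteration 1:
  f(0.040000) = -7.963136
  f(3.160000) = 6.743296
  x_2 = 3.160000 - 6.743296×(3.160000 - 0.040000)/(6.743296 - (-7.963136))
       = 1.729396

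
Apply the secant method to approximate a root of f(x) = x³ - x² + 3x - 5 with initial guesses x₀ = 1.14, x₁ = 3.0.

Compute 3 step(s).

f(x) = x³ - x² + 3x - 5
x₀ = 1.14, x₁ = 3.0

Secant formula: x_{n+1} = x_n - f(x_n)(x_n - x_{n-1})/(f(x_n) - f(x_{n-1}))

Iteration 1:
  f(1.140000) = -1.398056
  f(3.000000) = 22.000000
  x_2 = 3.000000 - 22.000000×(3.000000 - 1.140000)/(22.000000 - (-1.398056))
       = 1.251137
Iteration 2:
  f(3.000000) = 22.000000
  f(1.251137) = -0.853474
  x_3 = 1.251137 - (-0.853474)×(1.251137 - 3.000000)/(-0.853474 - 22.000000)
       = 1.316449
Iteration 3:
  f(1.251137) = -0.853474
  f(1.316449) = -0.502235
  x_4 = 1.316449 - (-0.502235)×(1.316449 - 1.251137)/(-0.502235 - (-0.853474))
       = 1.409838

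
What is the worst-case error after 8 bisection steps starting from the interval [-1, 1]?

Bisection error bound: |error| ≤ (b-a)/2^n
|error| ≤ (1 - (-1))/2^8 = 2/2^8
|error| ≤ 0.0078125000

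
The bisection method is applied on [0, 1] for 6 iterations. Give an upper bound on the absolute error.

Bisection error bound: |error| ≤ (b-a)/2^n
|error| ≤ (1 - 0)/2^6 = 1/2^6
|error| ≤ 0.0156250000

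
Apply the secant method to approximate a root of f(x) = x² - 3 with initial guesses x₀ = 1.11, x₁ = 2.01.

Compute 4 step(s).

f(x) = x² - 3
x₀ = 1.11, x₁ = 2.01

Secant formula: x_{n+1} = x_n - f(x_n)(x_n - x_{n-1})/(f(x_n) - f(x_{n-1}))

Iteration 1:
  f(1.110000) = -1.767900
  f(2.010000) = 1.040100
  x_2 = 2.010000 - 1.040100×(2.010000 - 1.110000)/(1.040100 - (-1.767900))
       = 1.676635
Iteration 2:
  f(2.010000) = 1.040100
  f(1.676635) = -0.188896
  x_3 = 1.676635 - (-0.188896)×(1.676635 - 2.010000)/(-0.188896 - 1.040100)
       = 1.727873
Iteration 3:
  f(1.676635) = -0.188896
  f(1.727873) = -0.014456
  x_4 = 1.727873 - (-0.014456)×(1.727873 - 1.676635)/(-0.014456 - (-0.188896))
       = 1.732119
Iteration 4:
  f(1.727873) = -0.014456
  f(1.732119) = 0.000236
  x_5 = 1.732119 - 0.000236×(1.732119 - 1.727873)/(0.000236 - (-0.014456))
       = 1.732051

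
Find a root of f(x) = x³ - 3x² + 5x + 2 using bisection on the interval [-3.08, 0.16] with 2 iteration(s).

f(x) = x³ - 3x² + 5x + 2
Initial interval: [-3.08, 0.16]

Iteration 1:
  c_1 = (-3.080000 + 0.160000)/2 = -1.460000
  f(c_1) = f(-1.460000) = -14.806936
  f(a) × f(c) ≥ 0, new interval: [-1.460000, 0.160000]
Iteration 2:
  c_2 = (-1.460000 + 0.160000)/2 = -0.650000
  f(c_2) = f(-0.650000) = -2.792125
  f(a) × f(c) ≥ 0, new interval: [-0.650000, 0.160000]

After 2 iteration(s), the approximation is c_2 = -0.650000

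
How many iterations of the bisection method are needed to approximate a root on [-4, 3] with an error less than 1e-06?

We need (b-a)/2^n ≤ 1e-06
(3 - (-4))/2^n ≤ 1e-06
7/2^n ≤ 1e-06
2^n ≥ 7000000
n ≥ log₂(7000000) = 22.74
n ≥ 23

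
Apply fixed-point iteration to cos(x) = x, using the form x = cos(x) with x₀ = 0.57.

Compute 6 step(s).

Equation: cos(x) = x
Fixed-point form: x = cos(x)
x₀ = 0.57

x_1 = g(0.570000) = 0.841901
x_2 = g(0.841901) = 0.666046
x_3 = g(0.666046) = 0.786271
x_4 = g(0.786271) = 0.706489
x_5 = g(0.706489) = 0.760646
x_6 = g(0.760646) = 0.724391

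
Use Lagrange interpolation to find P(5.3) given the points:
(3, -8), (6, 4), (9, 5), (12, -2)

Lagrange interpolation formula:
P(x) = Σ yᵢ × Lᵢ(x)
where Lᵢ(x) = Π_{j≠i} (x - xⱼ)/(xᵢ - xⱼ)

L_0(5.3) = (5.3 - 6)/(3 - 6) × (5.3 - 9)/(3 - 9) × (5.3 - 12)/(3 - 12) = 0.107117
L_1(5.3) = (5.3 - 3)/(6 - 3) × (5.3 - 9)/(6 - 9) × (5.3 - 12)/(6 - 12) = 1.055870
L_2(5.3) = (5.3 - 3)/(9 - 3) × (5.3 - 6)/(9 - 6) × (5.3 - 12)/(9 - 12) = -0.199759
L_3(5.3) = (5.3 - 3)/(12 - 3) × (5.3 - 6)/(12 - 6) × (5.3 - 9)/(12 - 9) = 0.036772

P(5.3) = (-8)×L_0(5.3) + 4×L_1(5.3) + 5×L_2(5.3) + (-2)×L_3(5.3)
P(5.3) = 2.294204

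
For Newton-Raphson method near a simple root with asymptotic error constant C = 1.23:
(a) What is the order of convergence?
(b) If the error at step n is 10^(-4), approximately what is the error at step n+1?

(a) Newton-Raphson has quadratic (order 2) convergence near simple roots.
    This means |e_{n+1}| ≈ C|e_n|².

(b) With |e_n| = 10^(-4) and C = 1.23:
    |e_{n+1}| ≈ 1.23 × (10^(-4))² = 1.23 × 10^(-8)

(a) 2 (quadratic); (b) |e_{n+1}| ≈ 1.230e-08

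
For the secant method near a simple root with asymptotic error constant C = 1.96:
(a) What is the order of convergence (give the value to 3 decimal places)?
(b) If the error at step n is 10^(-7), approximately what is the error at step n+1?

(a) Secant method has superlinear convergence with order φ = (1+√5)/2 ≈ 1.618.
    This means |e_{n+1}| ≈ C|e_n|^1.618.

(b) With |e_n| = 10^(-7) and C = 1.96:
    |e_{n+1}| ≈ 1.96 × (10^(-7))^1.618 = 1.96 × 10^(-11.33)

(a) ≈ 1.618 (golden ratio); (b) |e_{n+1}| ≈ 9.247e-12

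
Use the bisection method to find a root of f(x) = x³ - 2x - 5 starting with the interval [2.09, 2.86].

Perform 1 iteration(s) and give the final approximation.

f(x) = x³ - 2x - 5
Initial interval: [2.09, 2.86]

Iteration 1:
  c_1 = (2.090000 + 2.860000)/2 = 2.475000
  f(c_1) = f(2.475000) = 5.210922
  f(a) × f(c) < 0, new interval: [2.090000, 2.475000]

After 1 iteration(s), the approximation is c_1 = 2.475000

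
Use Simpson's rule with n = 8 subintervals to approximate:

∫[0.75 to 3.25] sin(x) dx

f(x) = sin(x)
a = 0.75, b = 3.25, n = 8
h = (b - a)/n = 0.312500

Simpson's rule: (h/3)[f(x₀) + 4f(x₁) + 2f(x₂) + ... + f(xₙ)]

x_0 = 0.7500, f(x_0) = 0.681639, coefficient = 1
x_1 = 1.0625, f(x_1) = 0.873575, coefficient = 4
x_2 = 1.3750, f(x_2) = 0.980893, coefficient = 2
x_3 = 1.6875, f(x_3) = 0.993198, coefficient = 4
x_4 = 2.0000, f(x_4) = 0.909297, coefficient = 2
x_5 = 2.3125, f(x_5) = 0.737319, coefficient = 4
x_6 = 2.6250, f(x_6) = 0.493920, coefficient = 2
x_7 = 2.9375, f(x_7) = 0.202679, coefficient = 4
x_8 = 3.2500, f(x_8) = -0.108195, coefficient = 1

I ≈ (0.312500/3) × 16.568746 = 1.725911
Exact value: 1.725819
Error: 0.000093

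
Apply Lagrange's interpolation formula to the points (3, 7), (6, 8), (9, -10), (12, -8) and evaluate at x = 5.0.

Lagrange interpolation formula:
P(x) = Σ yᵢ × Lᵢ(x)
where Lᵢ(x) = Π_{j≠i} (x - xⱼ)/(xᵢ - xⱼ)

L_0(5.0) = (5.0 - 6)/(3 - 6) × (5.0 - 9)/(3 - 9) × (5.0 - 12)/(3 - 12) = 0.172840
L_1(5.0) = (5.0 - 3)/(6 - 3) × (5.0 - 9)/(6 - 9) × (5.0 - 12)/(6 - 12) = 1.037037
L_2(5.0) = (5.0 - 3)/(9 - 3) × (5.0 - 6)/(9 - 6) × (5.0 - 12)/(9 - 12) = -0.259259
L_3(5.0) = (5.0 - 3)/(12 - 3) × (5.0 - 6)/(12 - 6) × (5.0 - 9)/(12 - 9) = 0.049383

P(5.0) = 7×L_0(5.0) + 8×L_1(5.0) + (-10)×L_2(5.0) + (-8)×L_3(5.0)
P(5.0) = 11.703704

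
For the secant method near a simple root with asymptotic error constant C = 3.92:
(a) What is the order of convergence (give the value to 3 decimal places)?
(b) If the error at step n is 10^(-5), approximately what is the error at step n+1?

(a) Secant method has superlinear convergence with order φ = (1+√5)/2 ≈ 1.618.
    This means |e_{n+1}| ≈ C|e_n|^1.618.

(b) With |e_n| = 10^(-5) and C = 3.92:
    |e_{n+1}| ≈ 3.92 × (10^(-5))^1.618 = 3.92 × 10^(-8.09)

(a) ≈ 1.618 (golden ratio); (b) |e_{n+1}| ≈ 3.185e-08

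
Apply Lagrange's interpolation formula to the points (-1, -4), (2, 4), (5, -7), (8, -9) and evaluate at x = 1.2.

Lagrange interpolation formula:
P(x) = Σ yᵢ × Lᵢ(x)
where Lᵢ(x) = Π_{j≠i} (x - xⱼ)/(xᵢ - xⱼ)

L_0(1.2) = (1.2 - 2)/(-1 - 2) × (1.2 - 5)/(-1 - 5) × (1.2 - 8)/(-1 - 8) = 0.127605
L_1(1.2) = (1.2 - (-1))/(2 - (-1)) × (1.2 - 5)/(2 - 5) × (1.2 - 8)/(2 - 8) = 1.052741
L_2(1.2) = (1.2 - (-1))/(5 - (-1)) × (1.2 - 2)/(5 - 2) × (1.2 - 8)/(5 - 8) = -0.221630
L_3(1.2) = (1.2 - (-1))/(8 - (-1)) × (1.2 - 2)/(8 - 2) × (1.2 - 5)/(8 - 5) = 0.041284

P(1.2) = (-4)×L_0(1.2) + 4×L_1(1.2) + (-7)×L_2(1.2) + (-9)×L_3(1.2)
P(1.2) = 4.880395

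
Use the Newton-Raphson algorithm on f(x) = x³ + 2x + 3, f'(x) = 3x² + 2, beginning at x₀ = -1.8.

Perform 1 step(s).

f(x) = x³ + 2x + 3
f'(x) = 3x² + 2
x₀ = -1.8

Newton-Raphson formula: x_{n+1} = x_n - f(x_n)/f'(x_n)

Iteration 1:
  f(-1.800000) = -6.432000
  f'(-1.800000) = 11.720000
  x_1 = -1.800000 - (-6.432000)/11.720000 = -1.251195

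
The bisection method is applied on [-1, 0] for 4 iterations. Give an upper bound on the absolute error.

Bisection error bound: |error| ≤ (b-a)/2^n
|error| ≤ (0 - (-1))/2^4 = 1/2^4
|error| ≤ 0.0625000000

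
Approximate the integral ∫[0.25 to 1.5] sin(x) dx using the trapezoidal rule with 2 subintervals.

f(x) = sin(x)
a = 0.25, b = 1.5, n = 2
h = (b - a)/n = 0.625000

Trapezoidal rule: (h/2)[f(x₀) + 2f(x₁) + 2f(x₂) + ... + f(xₙ)]

x_0 = 0.2500, f(x_0) = 0.247404, coefficient = 1
x_1 = 0.8750, f(x_1) = 0.767544, coefficient = 2
x_2 = 1.5000, f(x_2) = 0.997495, coefficient = 1

I ≈ (0.625000/2) × 2.779986 = 0.868746
Exact value: 0.898175
Error: 0.029430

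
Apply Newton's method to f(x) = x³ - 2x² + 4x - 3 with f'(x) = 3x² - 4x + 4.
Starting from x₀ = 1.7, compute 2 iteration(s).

f(x) = x³ - 2x² + 4x - 3
f'(x) = 3x² - 4x + 4
x₀ = 1.7

Newton-Raphson formula: x_{n+1} = x_n - f(x_n)/f'(x_n)

Iteration 1:
  f(1.700000) = 2.933000
  f'(1.700000) = 5.870000
  x_1 = 1.700000 - 2.933000/5.870000 = 1.200341
Iteration 2:
  f(1.200341) = 0.649200
  f'(1.200341) = 3.521091
  x_2 = 1.200341 - 0.649200/3.521091 = 1.015966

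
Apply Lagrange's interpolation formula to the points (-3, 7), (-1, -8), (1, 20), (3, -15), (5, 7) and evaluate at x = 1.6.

Lagrange interpolation formula:
P(x) = Σ yᵢ × Lᵢ(x)
where Lᵢ(x) = Π_{j≠i} (x - xⱼ)/(xᵢ - xⱼ)

L_0(1.6) = (1.6 - (-1))/(-3 - (-1)) × (1.6 - 1)/(-3 - 1) × (1.6 - 3)/(-3 - 3) × (1.6 - 5)/(-3 - 5) = 0.019338
L_1(1.6) = (1.6 - (-3))/(-1 - (-3)) × (1.6 - 1)/(-1 - 1) × (1.6 - 3)/(-1 - 3) × (1.6 - 5)/(-1 - 5) = -0.136850
L_2(1.6) = (1.6 - (-3))/(1 - (-3)) × (1.6 - (-1))/(1 - (-1)) × (1.6 - 3)/(1 - 3) × (1.6 - 5)/(1 - 5) = 0.889525
L_3(1.6) = (1.6 - (-3))/(3 - (-3)) × (1.6 - (-1))/(3 - (-1)) × (1.6 - 1)/(3 - 1) × (1.6 - 5)/(3 - 5) = 0.254150
L_4(1.6) = (1.6 - (-3))/(5 - (-3)) × (1.6 - (-1))/(5 - (-1)) × (1.6 - 1)/(5 - 1) × (1.6 - 3)/(5 - 3) = -0.026163

P(1.6) = 7×L_0(1.6) + (-8)×L_1(1.6) + 20×L_2(1.6) + (-15)×L_3(1.6) + 7×L_4(1.6)
P(1.6) = 15.025275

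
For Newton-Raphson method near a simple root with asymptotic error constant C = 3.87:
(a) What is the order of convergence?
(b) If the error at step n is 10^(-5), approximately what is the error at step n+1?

(a) Newton-Raphson has quadratic (order 2) convergence near simple roots.
    This means |e_{n+1}| ≈ C|e_n|².

(b) With |e_n| = 10^(-5) and C = 3.87:
    |e_{n+1}| ≈ 3.87 × (10^(-5))² = 3.87 × 10^(-10)

(a) 2 (quadratic); (b) |e_{n+1}| ≈ 3.870e-10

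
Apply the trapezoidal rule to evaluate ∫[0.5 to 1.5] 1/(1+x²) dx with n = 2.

f(x) = 1/(1+x²)
a = 0.5, b = 1.5, n = 2
h = (b - a)/n = 0.500000

Trapezoidal rule: (h/2)[f(x₀) + 2f(x₁) + 2f(x₂) + ... + f(xₙ)]

x_0 = 0.5000, f(x_0) = 0.800000, coefficient = 1
x_1 = 1.0000, f(x_1) = 0.500000, coefficient = 2
x_2 = 1.5000, f(x_2) = 0.307692, coefficient = 1

I ≈ (0.500000/2) × 2.107692 = 0.526923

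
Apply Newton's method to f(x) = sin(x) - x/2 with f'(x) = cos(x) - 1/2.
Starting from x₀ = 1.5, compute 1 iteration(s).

f(x) = sin(x) - x/2
f'(x) = cos(x) - 1/2
x₀ = 1.5

Newton-Raphson formula: x_{n+1} = x_n - f(x_n)/f'(x_n)

Iteration 1:
  f(1.500000) = 0.247495
  f'(1.500000) = -0.429263
  x_1 = 1.500000 - 0.247495/(-0.429263) = 2.076558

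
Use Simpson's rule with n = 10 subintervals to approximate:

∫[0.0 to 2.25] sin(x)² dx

f(x) = sin(x)²
a = 0.0, b = 2.25, n = 10
h = (b - a)/n = 0.225000

Simpson's rule: (h/3)[f(x₀) + 4f(x₁) + 2f(x₂) + ... + f(xₙ)]

x_0 = 0.0000, f(x_0) = 0.000000, coefficient = 1
x_1 = 0.2250, f(x_1) = 0.049776, coefficient = 4
x_2 = 0.4500, f(x_2) = 0.189195, coefficient = 2
x_3 = 0.6750, f(x_3) = 0.390497, coefficient = 4
x_4 = 0.9000, f(x_4) = 0.613601, coefficient = 2
x_5 = 1.1250, f(x_5) = 0.814087, coefficient = 4
x_6 = 1.3500, f(x_6) = 0.952036, coefficient = 2
x_7 = 1.5750, f(x_7) = 0.999982, coefficient = 4
x_8 = 1.8000, f(x_8) = 0.948379, coefficient = 2
x_9 = 2.0250, f(x_9) = 0.807501, coefficient = 4
x_10 = 2.2500, f(x_10) = 0.605398, coefficient = 1

I ≈ (0.225000/3) × 18.259194 = 1.369440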